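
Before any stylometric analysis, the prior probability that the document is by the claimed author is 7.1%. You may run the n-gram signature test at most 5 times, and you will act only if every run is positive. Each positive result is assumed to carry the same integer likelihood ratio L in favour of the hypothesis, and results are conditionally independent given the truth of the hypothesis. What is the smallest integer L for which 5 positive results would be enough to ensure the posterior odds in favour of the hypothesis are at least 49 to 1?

Prior odds = 0.071/0.929 = 71/929.
Target odds = 49.
Need L⁵ ≥ 49 ÷ (71/929) = 45521/71.
3⁵ = 243 < 45521/71 ≤ 1024 = 4⁵, so L = 4.

4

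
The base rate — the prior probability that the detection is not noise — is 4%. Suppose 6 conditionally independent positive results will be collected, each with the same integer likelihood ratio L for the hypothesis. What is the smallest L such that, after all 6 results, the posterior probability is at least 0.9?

Prior odds = 0.04/0.96 = 1/24.
Target odds = 0.9/0.1 = 9.
Need L⁶ ≥ 9 ÷ (1/24) = 216.
2⁶ = 64 < 216 ≤ 729 = 3⁶, so L = 3.

3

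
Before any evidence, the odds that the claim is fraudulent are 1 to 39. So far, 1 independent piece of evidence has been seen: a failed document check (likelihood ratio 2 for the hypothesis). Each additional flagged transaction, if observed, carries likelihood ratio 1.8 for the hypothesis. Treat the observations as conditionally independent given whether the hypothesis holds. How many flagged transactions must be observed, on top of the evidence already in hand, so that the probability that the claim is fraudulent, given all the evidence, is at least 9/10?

Prior odds = 1/39.
Bayes factor of the evidence already in hand = 2.
Odds after that evidence = (1/39) × 2 = 2/39.
Target odds = 0.9/0.1 = 9.
Need 1.8ⁿ ≥ 9 ÷ (2/39) = 175.5.
1.8⁸ = 43046721/390625 falls short of 175.5 but 1.8⁹ = 387420489/1953125 reaches it, so n = 9.

9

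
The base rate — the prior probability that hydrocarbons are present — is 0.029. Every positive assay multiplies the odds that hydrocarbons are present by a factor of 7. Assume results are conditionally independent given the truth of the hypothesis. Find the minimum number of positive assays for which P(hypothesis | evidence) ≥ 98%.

4

Prior odds = 0.029/0.971 = 29/971.
Likelihood ratio per positive assay = 7.
Target odds: 0.98 ÷ 0.02 = 49.
Require 7ⁿ ≥ 49 ÷ (29/971) = 47579/29.
7³ = 343 falls short of 47579/29 but 7⁴ = 2401 reaches it, so n = 4.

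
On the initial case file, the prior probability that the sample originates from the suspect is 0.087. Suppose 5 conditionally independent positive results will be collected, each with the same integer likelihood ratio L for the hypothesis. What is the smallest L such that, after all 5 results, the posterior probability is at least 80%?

3

Prior odds = 0.087/0.913 = 87/913.
Target odds = 0.8/0.2 = 4.
Need L⁵ ≥ 4 ÷ (87/913) = 3652/87.
2⁵ = 32 < 3652/87 ≤ 243 = 3⁵, so L = 3.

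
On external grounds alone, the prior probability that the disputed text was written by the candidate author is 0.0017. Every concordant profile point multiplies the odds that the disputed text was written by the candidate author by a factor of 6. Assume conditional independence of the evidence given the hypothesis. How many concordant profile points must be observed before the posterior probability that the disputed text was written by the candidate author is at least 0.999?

Prior odds: 0.0017 ÷ 0.9983 = 17/9983.
Likelihood ratio per concordant profile point = 6.
Target posterior odds = 0.999/0.001 = 999.
Need (17/9983) × 6ⁿ ≥ 999, i.e. 6ⁿ ≥ 9973017/17.
6⁷ = 279936 falls short of 9973017/17 but 6⁸ = 1679616 reaches it, so n = 8.

8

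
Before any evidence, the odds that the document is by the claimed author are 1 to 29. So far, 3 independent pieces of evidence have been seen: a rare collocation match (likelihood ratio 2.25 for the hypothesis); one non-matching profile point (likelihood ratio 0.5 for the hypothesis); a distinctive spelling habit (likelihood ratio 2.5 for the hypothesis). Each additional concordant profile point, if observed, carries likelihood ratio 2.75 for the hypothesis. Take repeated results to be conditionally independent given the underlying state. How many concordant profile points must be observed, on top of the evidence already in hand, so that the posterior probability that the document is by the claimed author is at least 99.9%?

Prior odds = 1/29.
Combined Bayes factor of the evidence already in hand = 2.25 × 0.5 × 2.5 = 2.8125.
Odds after that evidence = (1/29) × 2.8125 = 45/464.
Target odds = 0.999/0.001 = 999.
Need 2.75ⁿ ≥ 999 ÷ (45/464) = 10300.8.
2.75⁹ ≈8994.86 falls short of 10300.8 but 2.75¹⁰ ≈24735.9 reaches it, so n = 10.

10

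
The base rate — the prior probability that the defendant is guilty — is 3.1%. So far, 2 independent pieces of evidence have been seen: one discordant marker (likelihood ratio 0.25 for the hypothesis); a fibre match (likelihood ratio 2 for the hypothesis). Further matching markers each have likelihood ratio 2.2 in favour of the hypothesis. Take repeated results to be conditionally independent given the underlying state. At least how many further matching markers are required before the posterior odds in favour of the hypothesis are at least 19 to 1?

9

Prior odds = 0.031/0.969 = 31/969.
Combined Bayes factor of the evidence already in hand = 0.25 × 2 = 0.5.
Odds after that evidence = (31/969) × 0.5 = 31/1938.
Target odds = 19.
Need 2.2ⁿ ≥ 19 ÷ (31/1938) = 36822/31.
2.2⁸ = 214358881/390625 falls short of 36822/31 but 2.2⁹ ≈1207.27 reaches it, so n = 9.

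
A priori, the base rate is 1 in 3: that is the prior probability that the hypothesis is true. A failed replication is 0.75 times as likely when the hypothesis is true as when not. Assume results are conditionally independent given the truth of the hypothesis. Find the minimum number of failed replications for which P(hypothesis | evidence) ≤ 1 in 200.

Prior odds = (1/3)/(2/3) = 0.5.
Likelihood ratio per failed replication = 0.75.
Target odds: 0.005 ÷ 0.995 = 1/199.
Need 0.5 × 0.75ⁿ ≤ 1/199, i.e. 0.75ⁿ ≤ 2/199.
0.75¹⁵ ≈0.0133635 is still above 2/199 but 0.75¹⁶ ≈0.0100226 is at or below it, so n = 16.

16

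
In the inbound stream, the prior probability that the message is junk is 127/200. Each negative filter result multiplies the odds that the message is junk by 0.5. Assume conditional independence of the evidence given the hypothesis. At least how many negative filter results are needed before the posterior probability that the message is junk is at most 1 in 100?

Prior odds: 0.635 ÷ 0.365 = 127/73.
Likelihood ratio per negative filter result = 0.5.
Target odds: 0.01 ÷ 0.99 = 1/99.
Need (127/73) × 0.5ⁿ ≤ 1/99, i.e. 0.5ⁿ ≤ 73/12573.
0.5⁷ = 0.0078125 is still above 73/12573 but 0.5⁸ = 0.00390625 is at or below it, so n = 8.

8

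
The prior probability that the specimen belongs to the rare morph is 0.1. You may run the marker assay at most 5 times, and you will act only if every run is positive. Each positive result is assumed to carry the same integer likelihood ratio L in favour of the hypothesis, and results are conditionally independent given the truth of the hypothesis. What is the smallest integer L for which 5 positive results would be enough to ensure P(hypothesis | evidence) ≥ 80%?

3

Prior odds = 0.1/0.9 = 1/9.
Target odds = 0.8/0.2 = 4.
Need L⁵ ≥ 4 ÷ (1/9) = 36.
2⁵ = 32 < 36 ≤ 243 = 3⁵, so L = 3.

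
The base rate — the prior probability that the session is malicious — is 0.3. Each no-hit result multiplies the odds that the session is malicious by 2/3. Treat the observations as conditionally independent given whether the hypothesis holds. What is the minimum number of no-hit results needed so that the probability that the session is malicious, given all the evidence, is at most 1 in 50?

Prior odds = 0.3/0.7 = 3/7.
Likelihood ratio per no-hit result = 2/3.
Target posterior odds = 0.02/0.98 = 1/49.
Require (2/3)ⁿ ≤ 1/49 ÷ (3/7) = 1/21.
(2/3)⁷ = 128/2187 is still above 1/21 but (2/3)⁸ = 256/6561 is at or below it, so n = 8.

8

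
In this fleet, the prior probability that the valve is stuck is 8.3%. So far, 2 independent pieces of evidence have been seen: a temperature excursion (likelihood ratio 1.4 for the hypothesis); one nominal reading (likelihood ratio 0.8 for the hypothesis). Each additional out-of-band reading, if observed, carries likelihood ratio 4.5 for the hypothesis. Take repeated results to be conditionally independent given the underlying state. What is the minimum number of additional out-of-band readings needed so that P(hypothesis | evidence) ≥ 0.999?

Prior odds = 0.083/0.917 = 83/917.
Combined Bayes factor of the evidence already in hand = 1.4 × 0.8 = 1.12.
Odds after that evidence = (83/917) × 1.12 = 332/3275.
Target odds = 0.999/0.001 = 999.
Need 4.5ⁿ ≥ 999 ÷ (332/3275) = 3271725/332.
4.5⁶ = 8303.765625 falls short of 3271725/332 but 4.5⁷ = 4782969/128 reaches it, so n = 7.

7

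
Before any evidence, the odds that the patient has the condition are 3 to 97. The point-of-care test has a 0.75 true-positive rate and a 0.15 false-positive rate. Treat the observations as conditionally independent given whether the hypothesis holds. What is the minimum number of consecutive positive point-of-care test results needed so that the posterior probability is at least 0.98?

5

Prior odds = 3/97.
Likelihood ratio of a positive result = 0.75/0.15 = 5.
Target posterior odds = 0.98/0.02 = 49.
Require 5ⁿ ≥ 49 ÷ (3/97) = 4753/3.
5⁴ = 625 falls short of 4753/3 but 5⁵ = 3125 reaches it, so n = 5.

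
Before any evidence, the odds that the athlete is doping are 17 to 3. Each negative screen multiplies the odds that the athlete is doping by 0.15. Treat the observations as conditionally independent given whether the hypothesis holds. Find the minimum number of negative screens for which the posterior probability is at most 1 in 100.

Prior odds = 17/3.
Likelihood ratio per negative screen = 0.15.
Target posterior odds = 0.01/0.99 = 1/99.
Require 0.15ⁿ ≤ 1/99 ÷ (17/3) = 1/561.
0.15³ = 0.003375 is still above 1/561 but 0.15⁴ = 81/160000 is at or below it, so n = 4.

4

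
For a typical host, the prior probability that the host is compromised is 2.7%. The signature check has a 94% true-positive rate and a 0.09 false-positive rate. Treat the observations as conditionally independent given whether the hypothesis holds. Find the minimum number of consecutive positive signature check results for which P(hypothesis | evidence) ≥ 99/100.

4

Prior odds = 0.027/0.973 = 27/973.
Likelihood ratio of a positive result = 0.94/0.09 = 94/9.
Target posterior odds = 0.99/0.01 = 99.
Require (94/9)ⁿ ≥ 99 ÷ (27/973) = 10703/3.
(94/9)³ = 830584/729 falls short of 10703/3 but (94/9)⁴ = 78074896/6561 reaches it, so n = 4.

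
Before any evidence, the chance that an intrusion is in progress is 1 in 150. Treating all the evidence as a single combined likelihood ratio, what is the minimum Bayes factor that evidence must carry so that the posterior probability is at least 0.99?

Prior odds = (1/150)/(149/150) = 1/149.
Target odds = 0.99/0.01 = 99.
Required Bayes factor = 99 ÷ (1/149) = 14751.

14751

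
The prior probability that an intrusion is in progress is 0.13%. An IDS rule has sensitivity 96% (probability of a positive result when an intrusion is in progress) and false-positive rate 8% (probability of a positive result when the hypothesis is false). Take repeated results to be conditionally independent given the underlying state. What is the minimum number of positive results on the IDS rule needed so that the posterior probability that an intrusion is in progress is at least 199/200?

5

Prior odds: 0.0013 ÷ 0.9987 = 13/9987.
Likelihood ratio of a positive result = 0.96/0.08 = 12.
Target posterior odds = 0.995/0.005 = 199.
Need (13/9987) × 12ⁿ ≥ 199, i.e. 12ⁿ ≥ 1987413/13.
12⁴ = 20736 falls short of 1987413/13 but 12⁵ = 248832 reaches it, so n = 5.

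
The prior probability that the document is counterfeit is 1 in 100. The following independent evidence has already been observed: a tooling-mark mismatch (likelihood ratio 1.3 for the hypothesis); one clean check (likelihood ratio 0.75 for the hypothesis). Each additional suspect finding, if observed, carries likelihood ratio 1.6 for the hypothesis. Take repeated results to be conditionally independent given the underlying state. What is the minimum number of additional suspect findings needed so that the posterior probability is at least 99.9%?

25

Prior odds = 0.01/0.99 = 1/99.
Combined Bayes factor of the evidence already in hand = 1.3 × 0.75 = 0.975.
Odds after that evidence = (1/99) × 0.975 = 13/1320.
Target odds = 0.999/0.001 = 999.
Need 1.6ⁿ ≥ 999 ÷ (13/1320) = 1318680/13.
1.6²⁴ ≈79228.2 falls short of 1318680/13 but 1.6²⁵ ≈126765 reaches it, so n = 25.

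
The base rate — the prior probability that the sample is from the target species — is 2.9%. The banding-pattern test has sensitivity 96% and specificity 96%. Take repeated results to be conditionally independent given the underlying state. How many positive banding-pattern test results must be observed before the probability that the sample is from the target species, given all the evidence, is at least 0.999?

4

Prior odds = 0.029/0.971 = 29/971.
False-positive rate = 1 − 0.96 = 0.04; likelihood ratio of a positive = 0.96/0.04 = 24.
Target odds: 0.999 ÷ 0.001 = 999.
Require 24ⁿ ≥ 999 ÷ (29/971) = 970029/29.
24³ = 13824 falls short of 970029/29 but 24⁴ = 331776 reaches it, so n = 4.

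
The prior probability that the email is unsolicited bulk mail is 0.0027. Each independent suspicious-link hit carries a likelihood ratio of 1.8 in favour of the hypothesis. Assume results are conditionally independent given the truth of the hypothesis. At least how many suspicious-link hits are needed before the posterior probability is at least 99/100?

18

Prior odds: 0.0027 ÷ 0.9973 = 27/9973.
Likelihood ratio per suspicious-link hit = 1.8.
Target posterior odds = 0.99/0.01 = 99.
Require 1.8ⁿ ≥ 99 ÷ (27/9973) = 109703/3.
1.8¹⁷ ≈21859.1 falls short of 109703/3 but 1.8¹⁸ ≈39346.4 reaches it, so n = 18.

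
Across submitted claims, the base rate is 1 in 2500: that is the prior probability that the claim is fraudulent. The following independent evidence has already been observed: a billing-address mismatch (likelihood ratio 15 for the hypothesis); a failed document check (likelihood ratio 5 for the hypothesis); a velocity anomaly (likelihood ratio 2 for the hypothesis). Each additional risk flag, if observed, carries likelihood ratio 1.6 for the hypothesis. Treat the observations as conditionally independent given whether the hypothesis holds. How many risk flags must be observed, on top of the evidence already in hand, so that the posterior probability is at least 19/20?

Prior odds = 0.0004/0.9996 = 1/2499.
Combined Bayes factor of the evidence already in hand = 15 × 5 × 2 = 150.
Odds after that evidence = (1/2499) × 150 = 50/833.
Target odds = 0.95/0.05 = 19.
Need 1.6ⁿ ≥ 19 ÷ (50/833) = 316.54.
1.6¹² ≈281.475 falls short of 316.54 but 1.6¹³ ≈450.36 reaches it, so n = 13.

13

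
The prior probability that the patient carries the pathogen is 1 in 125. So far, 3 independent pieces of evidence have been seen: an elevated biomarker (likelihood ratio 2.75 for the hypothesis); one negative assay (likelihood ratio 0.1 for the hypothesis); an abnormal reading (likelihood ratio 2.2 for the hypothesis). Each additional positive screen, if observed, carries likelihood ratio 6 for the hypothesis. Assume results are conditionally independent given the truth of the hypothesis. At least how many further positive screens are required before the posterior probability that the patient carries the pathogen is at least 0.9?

5

Prior odds = 0.008/0.992 = 1/124.
Combined Bayes factor of the evidence already in hand = 2.75 × 0.1 × 2.2 = 0.605.
Odds after that evidence = (1/124) × 0.605 = 121/24800.
Target odds = 0.9/0.1 = 9.
Need 6ⁿ ≥ 9 ÷ (121/24800) = 223200/121.
6⁴ = 1296 falls short of 223200/121 but 6⁵ = 7776 reaches it, so n = 5.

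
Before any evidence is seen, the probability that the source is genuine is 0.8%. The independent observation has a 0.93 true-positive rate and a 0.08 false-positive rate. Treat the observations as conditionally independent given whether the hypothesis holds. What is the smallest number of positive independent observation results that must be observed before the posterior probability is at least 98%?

4

Prior odds: 0.008 ÷ 0.992 = 1/124.
Likelihood ratio of a positive result = 0.93/0.08 = 11.625.
Target posterior odds = 0.98/0.02 = 49.
Require 11.625ⁿ ≥ 49 ÷ (1/124) = 6076.
11.625³ = 804357/512 falls short of 6076 but 11.625⁴ = 74805201/4096 reaches it, so n = 4.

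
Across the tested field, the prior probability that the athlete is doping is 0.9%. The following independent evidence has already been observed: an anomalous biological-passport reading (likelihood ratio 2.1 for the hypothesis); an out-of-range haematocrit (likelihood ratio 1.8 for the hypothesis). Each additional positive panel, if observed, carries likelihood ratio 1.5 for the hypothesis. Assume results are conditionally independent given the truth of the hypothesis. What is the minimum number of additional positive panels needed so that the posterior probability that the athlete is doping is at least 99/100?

20

Prior odds = 0.009/0.991 = 9/991.
Combined Bayes factor of the evidence already in hand = 2.1 × 1.8 = 3.78.
Odds after that evidence = (9/991) × 3.78 = 1701/49550.
Target odds = 0.99/0.01 = 99.
Need 1.5ⁿ ≥ 99 ÷ (1701/49550) = 545050/189.
1.5¹⁹ ≈2216.84 falls short of 545050/189 but 1.5²⁰ ≈3325.26 reaches it, so n = 20.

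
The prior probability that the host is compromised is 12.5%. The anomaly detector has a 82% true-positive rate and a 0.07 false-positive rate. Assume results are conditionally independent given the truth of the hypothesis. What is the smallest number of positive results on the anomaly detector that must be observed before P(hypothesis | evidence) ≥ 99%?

Prior odds: 0.125 ÷ 0.875 = 1/7.
Likelihood ratio of a positive result = 0.82/0.07 = 82/7.
Target posterior odds = 0.99/0.01 = 99.
Require (82/7)ⁿ ≥ 99 ÷ (1/7) = 693.
(82/7)² = 6724/49 falls short of 693 but (82/7)³ = 551368/343 reaches it, so n = 3.

3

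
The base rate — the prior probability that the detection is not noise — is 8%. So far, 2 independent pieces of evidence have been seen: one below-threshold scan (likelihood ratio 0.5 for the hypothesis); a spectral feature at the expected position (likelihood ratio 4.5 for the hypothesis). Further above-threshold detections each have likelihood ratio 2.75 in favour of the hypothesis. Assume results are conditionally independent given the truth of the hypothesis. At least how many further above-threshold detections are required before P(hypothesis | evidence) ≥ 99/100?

7

Prior odds = 0.08/0.92 = 2/23.
Combined Bayes factor of the evidence already in hand = 0.5 × 4.5 = 2.25.
Odds after that evidence = (2/23) × 2.25 = 9/46.
Target odds = 0.99/0.01 = 99.
Need 2.75ⁿ ≥ 99 ÷ (9/46) = 506.
2.75⁶ = 1771561/4096 falls short of 506 but 2.75⁷ = 19487171/16384 reaches it, so n = 7.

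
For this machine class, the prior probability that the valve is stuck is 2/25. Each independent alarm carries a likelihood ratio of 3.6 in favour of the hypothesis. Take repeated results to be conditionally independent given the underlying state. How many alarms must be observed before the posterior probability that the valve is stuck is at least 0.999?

8

Prior odds = 0.08/0.92 = 2/23.
Likelihood ratio per alarm = 3.6.
Target odds: 0.999 ÷ 0.001 = 999.
Need (2/23) × 3.6ⁿ ≥ 999, i.e. 3.6ⁿ ≥ 11488.5.
3.6⁷ = 612220032/78125 falls short of 11488.5 but 3.6⁸ ≈28211.1 reaches it, so n = 8.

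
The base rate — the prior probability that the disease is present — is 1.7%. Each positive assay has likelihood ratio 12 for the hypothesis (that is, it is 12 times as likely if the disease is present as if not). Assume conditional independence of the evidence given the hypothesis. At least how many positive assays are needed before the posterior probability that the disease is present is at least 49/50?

4

Prior odds: 0.017 ÷ 0.983 = 17/983.
Likelihood ratio per positive assay = 12.
Target posterior odds = 0.98/0.02 = 49.
Need (17/983) × 12ⁿ ≥ 49, i.e. 12ⁿ ≥ 48167/17.
12³ = 1728 falls short of 48167/17 but 12⁴ = 20736 reaches it, so n = 4.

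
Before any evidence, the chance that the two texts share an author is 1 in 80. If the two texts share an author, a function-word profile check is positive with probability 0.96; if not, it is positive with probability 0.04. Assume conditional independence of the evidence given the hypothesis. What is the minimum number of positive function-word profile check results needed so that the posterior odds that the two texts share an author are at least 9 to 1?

3

Prior odds: 0.0125 ÷ 0.9875 = 1/79.
Likelihood ratio of a positive = 0.96/0.04 = 24.
Target odds = 9.
Require 24ⁿ ≥ 9 ÷ (1/79) = 711.
24² = 576 falls short of 711 but 24³ = 13824 reaches it, so n = 3.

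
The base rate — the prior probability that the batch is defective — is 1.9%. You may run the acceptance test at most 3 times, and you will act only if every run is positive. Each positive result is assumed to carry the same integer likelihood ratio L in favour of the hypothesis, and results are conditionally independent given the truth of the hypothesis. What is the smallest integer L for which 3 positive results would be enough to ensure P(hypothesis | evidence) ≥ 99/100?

18

Prior odds = 0.019/0.981 = 19/981.
Target odds = 0.99/0.01 = 99.
Need L³ ≥ 99 ÷ (19/981) = 97119/19.
17³ = 4913 < 97119/19 ≤ 5832 = 18³, so L = 18.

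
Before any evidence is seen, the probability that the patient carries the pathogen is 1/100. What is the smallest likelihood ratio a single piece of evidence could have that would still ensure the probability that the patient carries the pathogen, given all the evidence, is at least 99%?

Prior odds = 0.01/0.99 = 1/99.
Target odds = 0.99/0.01 = 99.
Required Bayes factor = 99 ÷ (1/99) = 9801.

9801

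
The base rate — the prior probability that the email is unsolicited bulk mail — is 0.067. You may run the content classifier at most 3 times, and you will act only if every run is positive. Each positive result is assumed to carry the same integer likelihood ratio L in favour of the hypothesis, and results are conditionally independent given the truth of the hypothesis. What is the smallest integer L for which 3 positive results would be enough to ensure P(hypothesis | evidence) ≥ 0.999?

25

Prior odds = 0.067/0.933 = 67/933.
Target odds = 0.999/0.001 = 999.
Need L³ ≥ 999 ÷ (67/933) = 932067/67.
24³ = 13824 < 932067/67 ≤ 15625 = 25³, so L = 25.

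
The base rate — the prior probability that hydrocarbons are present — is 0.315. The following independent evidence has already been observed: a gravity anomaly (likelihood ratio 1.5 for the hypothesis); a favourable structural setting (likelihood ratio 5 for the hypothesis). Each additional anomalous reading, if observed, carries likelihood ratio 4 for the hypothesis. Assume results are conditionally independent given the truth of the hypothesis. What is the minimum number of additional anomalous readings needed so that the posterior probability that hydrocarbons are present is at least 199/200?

Prior odds = 0.315/0.685 = 63/137.
Combined Bayes factor of the evidence already in hand = 1.5 × 5 = 7.5.
Odds after that evidence = (63/137) × 7.5 = 945/274.
Target odds = 0.995/0.005 = 199.
Need 4ⁿ ≥ 199 ÷ (945/274) = 54526/945.
4² = 16 falls short of 54526/945 but 4³ = 64 reaches it, so n = 3.

3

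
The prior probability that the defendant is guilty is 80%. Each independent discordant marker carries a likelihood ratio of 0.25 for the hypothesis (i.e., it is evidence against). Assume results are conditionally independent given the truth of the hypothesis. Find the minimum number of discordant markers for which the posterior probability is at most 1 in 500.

Prior odds: 0.8 ÷ 0.2 = 4.
Likelihood ratio per discordant marker = 0.25.
Target odds: 0.002 ÷ 0.998 = 1/499.
Require 0.25ⁿ ≤ 1/499 ÷ 4 = 1/1996.
0.25⁵ = 1/1024 is still above 1/1996 but 0.25⁶ = 1/4096 is at or below it, so n = 6.

6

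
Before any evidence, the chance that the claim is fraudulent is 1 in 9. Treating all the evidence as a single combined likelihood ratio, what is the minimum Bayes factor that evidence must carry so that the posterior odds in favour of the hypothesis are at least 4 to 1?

32

Prior odds = (1/9)/(8/9) = 0.125.
Target odds = 4.
Required Bayes factor = 4 ÷ 0.125 = 32.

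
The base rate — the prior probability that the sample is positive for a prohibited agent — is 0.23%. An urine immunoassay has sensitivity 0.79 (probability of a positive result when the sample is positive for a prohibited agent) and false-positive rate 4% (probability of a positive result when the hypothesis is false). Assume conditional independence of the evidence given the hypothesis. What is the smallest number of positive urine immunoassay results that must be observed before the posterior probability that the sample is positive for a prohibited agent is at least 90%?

3

Prior odds = 0.0023/0.9977 = 23/9977.
Likelihood ratio of a positive result = 0.79/0.04 = 19.75.
Target odds: 0.9 ÷ 0.1 = 9.
Need (23/9977) × 19.75ⁿ ≥ 9, i.e. 19.75ⁿ ≥ 89793/23.
19.75² = 390.0625 falls short of 89793/23 but 19.75³ = 7703.734375 reaches it, so n = 3.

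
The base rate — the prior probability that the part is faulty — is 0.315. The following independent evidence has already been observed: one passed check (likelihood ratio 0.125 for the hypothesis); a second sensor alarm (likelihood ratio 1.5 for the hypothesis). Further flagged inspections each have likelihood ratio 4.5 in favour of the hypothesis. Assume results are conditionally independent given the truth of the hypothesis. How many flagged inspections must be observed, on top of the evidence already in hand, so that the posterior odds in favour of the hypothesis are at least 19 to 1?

4

Prior odds = 0.315/0.685 = 63/137.
Combined Bayes factor of the evidence already in hand = 0.125 × 1.5 = 0.1875.
Odds after that evidence = (63/137) × 0.1875 = 189/2192.
Target odds = 19.
Need 4.5ⁿ ≥ 19 ÷ (189/2192) = 41648/189.
4.5³ = 91.125 falls short of 41648/189 but 4.5⁴ = 410.0625 reaches it, so n = 4.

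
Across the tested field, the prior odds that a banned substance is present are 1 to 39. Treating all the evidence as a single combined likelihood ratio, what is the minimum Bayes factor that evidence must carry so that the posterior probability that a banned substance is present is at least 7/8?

273

Prior odds = 1/39.
Target odds = 0.875/0.125 = 7.
Required Bayes factor = 7 ÷ (1/39) = 273.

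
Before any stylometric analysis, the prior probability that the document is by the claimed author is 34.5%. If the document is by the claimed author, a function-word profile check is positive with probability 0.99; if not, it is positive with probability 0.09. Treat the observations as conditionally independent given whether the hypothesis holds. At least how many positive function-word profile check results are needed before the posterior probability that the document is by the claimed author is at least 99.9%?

4

Prior odds: 0.345 ÷ 0.655 = 69/131.
Likelihood ratio of a positive = 0.99/0.09 = 11.
Target posterior odds = 0.999/0.001 = 999.
Need (69/131) × 11ⁿ ≥ 999, i.e. 11ⁿ ≥ 43623/23.
11³ = 1331 falls short of 43623/23 but 11⁴ = 14641 reaches it, so n = 4.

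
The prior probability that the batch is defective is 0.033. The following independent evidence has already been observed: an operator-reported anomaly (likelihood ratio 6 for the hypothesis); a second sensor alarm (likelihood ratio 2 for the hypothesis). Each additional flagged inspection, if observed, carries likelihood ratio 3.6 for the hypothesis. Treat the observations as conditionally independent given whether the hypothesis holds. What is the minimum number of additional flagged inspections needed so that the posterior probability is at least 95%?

3

Prior odds = 0.033/0.967 = 33/967.
Combined Bayes factor of the evidence already in hand = 6 × 2 = 12.
Odds after that evidence = (33/967) × 12 = 396/967.
Target odds = 0.95/0.05 = 19.
Need 3.6ⁿ ≥ 19 ÷ (396/967) = 18373/396.
3.6² = 12.96 falls short of 18373/396 but 3.6³ = 46.656 reaches it, so n = 3.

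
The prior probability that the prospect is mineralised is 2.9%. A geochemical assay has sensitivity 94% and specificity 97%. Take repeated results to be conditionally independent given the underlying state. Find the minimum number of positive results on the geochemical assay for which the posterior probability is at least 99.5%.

3

Prior odds = 0.029/0.971 = 29/971.
False-positive rate = 1 − 0.97 = 0.03; likelihood ratio of a positive = 0.94/0.03 = 94/3.
Target odds: 0.995 ÷ 0.005 = 199.
Require (94/3)ⁿ ≥ 199 ÷ (29/971) = 193229/29.
(94/3)² = 8836/9 falls short of 193229/29 but (94/3)³ = 830584/27 reaches it, so n = 3.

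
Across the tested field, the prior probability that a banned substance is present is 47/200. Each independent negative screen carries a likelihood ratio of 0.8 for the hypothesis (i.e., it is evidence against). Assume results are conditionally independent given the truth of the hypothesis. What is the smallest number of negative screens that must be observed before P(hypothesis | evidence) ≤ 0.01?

16

Prior odds: 0.235 ÷ 0.765 = 47/153.
Likelihood ratio per negative screen = 0.8.
Target posterior odds = 0.01/0.99 = 1/99.
Need (47/153) × 0.8ⁿ ≤ 1/99, i.e. 0.8ⁿ ≤ 17/517.
0.8¹⁵ ≈0.0351844 is still above 17/517 but 0.8¹⁶ ≈0.0281475 is at or below it, so n = 16.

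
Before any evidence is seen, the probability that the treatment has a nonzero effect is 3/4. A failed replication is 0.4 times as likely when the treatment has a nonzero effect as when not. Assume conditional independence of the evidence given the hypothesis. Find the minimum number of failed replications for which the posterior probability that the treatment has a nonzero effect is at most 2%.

Prior odds = 0.75/0.25 = 3.
Likelihood ratio per failed replication = 0.4.
Target posterior odds = 0.02/0.98 = 1/49.
Need 3 × 0.4ⁿ ≤ 1/49, i.e. 0.4ⁿ ≤ 1/147.
0.4⁵ = 0.01024 is still above 1/147 but 0.4⁶ = 64/15625 is at or below it, so n = 6.

6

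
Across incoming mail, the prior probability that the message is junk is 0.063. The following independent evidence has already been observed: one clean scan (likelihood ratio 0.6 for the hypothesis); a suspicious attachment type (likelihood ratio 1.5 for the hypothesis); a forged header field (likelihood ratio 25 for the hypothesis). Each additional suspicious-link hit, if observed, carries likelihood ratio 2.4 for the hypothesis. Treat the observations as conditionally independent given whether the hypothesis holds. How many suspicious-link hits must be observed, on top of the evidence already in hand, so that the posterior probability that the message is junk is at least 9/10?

3

Prior odds = 0.063/0.937 = 63/937.
Combined Bayes factor of the evidence already in hand = 0.6 × 1.5 × 25 = 22.5.
Odds after that evidence = (63/937) × 22.5 = 2835/1874.
Target odds = 0.9/0.1 = 9.
Need 2.4ⁿ ≥ 9 ÷ (2835/1874) = 1874/315.
2.4² = 5.76 falls short of 1874/315 but 2.4³ = 13.824 reaches it, so n = 3.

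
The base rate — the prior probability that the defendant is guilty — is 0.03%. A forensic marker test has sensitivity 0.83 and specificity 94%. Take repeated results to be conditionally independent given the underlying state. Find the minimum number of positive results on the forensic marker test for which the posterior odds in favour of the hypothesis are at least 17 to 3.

4

Prior odds = 0.0003/0.9997 = 3/9997.
False-positive rate = 1 − 0.94 = 0.06; likelihood ratio of a positive = 0.83/0.06 = 83/6.
Target odds = 17/3.
Require (83/6)ⁿ ≥ 17/3 ÷ (3/9997) = 169949/9.
(83/6)³ = 571787/216 falls short of 169949/9 but (83/6)⁴ = 47458321/1296 reaches it, so n = 4.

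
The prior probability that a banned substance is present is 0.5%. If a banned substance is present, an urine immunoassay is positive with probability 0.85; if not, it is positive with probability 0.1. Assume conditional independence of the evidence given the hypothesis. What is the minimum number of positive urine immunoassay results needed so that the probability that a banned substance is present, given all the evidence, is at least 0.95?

4

Prior odds = 0.005/0.995 = 1/199.
Likelihood ratio of a positive = 0.85/0.1 = 8.5.
Target odds: 0.95 ÷ 0.05 = 19.
Need (1/199) × 8.5ⁿ ≥ 19, i.e. 8.5ⁿ ≥ 3781.
8.5³ = 614.125 falls short of 3781 but 8.5⁴ = 5220.0625 reaches it, so n = 4.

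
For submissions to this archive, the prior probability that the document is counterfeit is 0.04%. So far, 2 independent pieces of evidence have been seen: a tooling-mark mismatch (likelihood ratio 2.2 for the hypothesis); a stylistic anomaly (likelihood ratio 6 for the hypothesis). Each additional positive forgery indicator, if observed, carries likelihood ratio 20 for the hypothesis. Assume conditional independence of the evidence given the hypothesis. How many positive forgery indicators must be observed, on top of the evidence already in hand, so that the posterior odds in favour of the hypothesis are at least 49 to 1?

4

Prior odds = 0.0004/0.9996 = 1/2499.
Combined Bayes factor of the evidence already in hand = 2.2 × 6 = 13.2.
Odds after that evidence = (1/2499) × 13.2 = 22/4165.
Target odds = 49.
Need 20ⁿ ≥ 49 ÷ (22/4165) = 204085/22.
20³ = 8000 falls short of 204085/22 but 20⁴ = 160000 reaches it, so n = 4.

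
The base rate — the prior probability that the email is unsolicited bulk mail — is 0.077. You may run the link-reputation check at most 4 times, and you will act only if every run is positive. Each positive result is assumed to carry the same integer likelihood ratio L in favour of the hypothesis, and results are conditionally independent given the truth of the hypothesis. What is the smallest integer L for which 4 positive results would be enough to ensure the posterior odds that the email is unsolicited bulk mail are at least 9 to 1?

Prior odds = 0.077/0.923 = 77/923.
Target odds = 9.
Need L⁴ ≥ 9 ÷ (77/923) = 8307/77.
3⁴ = 81 < 8307/77 ≤ 256 = 4⁴, so L = 4.

4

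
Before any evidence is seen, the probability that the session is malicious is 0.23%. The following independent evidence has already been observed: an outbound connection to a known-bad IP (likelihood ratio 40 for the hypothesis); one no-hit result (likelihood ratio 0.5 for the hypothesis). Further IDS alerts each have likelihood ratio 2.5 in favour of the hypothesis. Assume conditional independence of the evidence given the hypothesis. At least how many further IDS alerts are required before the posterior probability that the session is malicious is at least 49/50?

Prior odds = 0.0023/0.9977 = 23/9977.
Combined Bayes factor of the evidence already in hand = 40 × 0.5 = 20.
Odds after that evidence = (23/9977) × 20 = 460/9977.
Target odds = 0.98/0.02 = 49.
Need 2.5ⁿ ≥ 49 ÷ (460/9977) = 488873/460.
2.5⁷ = 610.3515625 falls short of 488873/460 but 2.5⁸ = 390625/256 reaches it, so n = 8.

8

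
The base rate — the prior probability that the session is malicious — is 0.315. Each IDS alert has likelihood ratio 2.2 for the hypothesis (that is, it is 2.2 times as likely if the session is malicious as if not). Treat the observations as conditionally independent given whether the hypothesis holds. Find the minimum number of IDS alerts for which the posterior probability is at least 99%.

Prior odds = 0.315/0.685 = 63/137.
Likelihood ratio per IDS alert = 2.2.
Target odds: 0.99 ÷ 0.01 = 99.
Require 2.2ⁿ ≥ 99 ÷ (63/137) = 1507/7.
2.2⁶ = 1771561/15625 falls short of 1507/7 but 2.2⁷ = 19487171/78125 reaches it, so n = 7.

7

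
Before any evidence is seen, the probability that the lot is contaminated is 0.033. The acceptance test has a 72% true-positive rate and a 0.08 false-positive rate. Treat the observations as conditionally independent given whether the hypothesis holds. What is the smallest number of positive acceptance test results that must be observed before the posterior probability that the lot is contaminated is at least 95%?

3

Prior odds: 0.033 ÷ 0.967 = 33/967.
Likelihood ratio of a positive result = 0.72/0.08 = 9.
Target odds: 0.95 ÷ 0.05 = 19.
Require 9ⁿ ≥ 19 ÷ (33/967) = 18373/33.
9² = 81 falls short of 18373/33 but 9³ = 729 reaches it, so n = 3.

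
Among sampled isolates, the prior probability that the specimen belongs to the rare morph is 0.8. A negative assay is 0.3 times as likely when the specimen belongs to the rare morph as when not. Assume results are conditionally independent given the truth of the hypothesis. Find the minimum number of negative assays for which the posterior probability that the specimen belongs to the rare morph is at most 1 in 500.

7

Prior odds: 0.8 ÷ 0.2 = 4.
Likelihood ratio per negative assay = 0.3.
Target odds: 0.002 ÷ 0.998 = 1/499.
Require 0.3ⁿ ≤ 1/499 ÷ 4 = 1/1996.
0.3⁶ = 729/1000000 is still above 1/1996 but 0.3⁷ = 2187/10000000 is at or below it, so n = 7.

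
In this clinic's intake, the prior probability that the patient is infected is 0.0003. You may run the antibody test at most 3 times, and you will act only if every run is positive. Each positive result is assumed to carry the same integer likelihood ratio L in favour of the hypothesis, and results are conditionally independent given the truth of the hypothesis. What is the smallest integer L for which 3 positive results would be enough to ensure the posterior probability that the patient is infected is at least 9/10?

32

Prior odds = 0.0003/0.9997 = 3/9997.
Target odds = 0.9/0.1 = 9.
Need L³ ≥ 9 ÷ (3/9997) = 29991.
31³ = 29791 < 29991 ≤ 32768 = 32³, so L = 32.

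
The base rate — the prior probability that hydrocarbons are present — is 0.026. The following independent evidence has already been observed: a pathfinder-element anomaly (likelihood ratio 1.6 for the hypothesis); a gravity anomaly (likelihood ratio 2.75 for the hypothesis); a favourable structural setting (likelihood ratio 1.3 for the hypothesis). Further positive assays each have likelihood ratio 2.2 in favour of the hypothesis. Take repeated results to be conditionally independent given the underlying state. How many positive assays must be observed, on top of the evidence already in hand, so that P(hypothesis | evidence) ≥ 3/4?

Prior odds = 0.026/0.974 = 13/487.
Combined Bayes factor of the evidence already in hand = 1.6 × 2.75 × 1.3 = 5.72.
Odds after that evidence = (13/487) × 5.72 = 1859/12175.
Target odds = 0.75/0.25 = 3.
Need 2.2ⁿ ≥ 3 ÷ (1859/12175) = 36525/1859.
2.2³ = 10.648 falls short of 36525/1859 but 2.2⁴ = 23.4256 reaches it, so n = 4.

4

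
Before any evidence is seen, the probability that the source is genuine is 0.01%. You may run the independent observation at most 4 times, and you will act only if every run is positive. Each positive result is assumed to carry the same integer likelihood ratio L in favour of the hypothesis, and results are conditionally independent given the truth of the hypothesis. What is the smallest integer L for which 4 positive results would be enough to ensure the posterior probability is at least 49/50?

27

Prior odds = 0.0001/0.9999 = 1/9999.
Target odds = 0.98/0.02 = 49.
Need L⁴ ≥ 49 ÷ (1/9999) = 489951.
26⁴ = 456976 < 489951 ≤ 531441 = 27⁴, so L = 27.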